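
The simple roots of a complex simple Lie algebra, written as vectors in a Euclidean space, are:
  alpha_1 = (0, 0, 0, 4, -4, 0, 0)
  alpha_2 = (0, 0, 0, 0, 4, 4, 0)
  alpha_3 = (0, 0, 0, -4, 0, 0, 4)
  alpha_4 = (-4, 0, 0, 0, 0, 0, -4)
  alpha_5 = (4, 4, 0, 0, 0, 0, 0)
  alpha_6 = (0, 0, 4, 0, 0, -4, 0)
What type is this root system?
type A_6

Compute the Cartan integers a_ij = 2(alpha_i, alpha_j)/(alpha_j, alpha_j); the resulting 6x6 Cartan matrix is
[[2, -1, -1, 0, 0, 0], [-1, 2, 0, 0, 0, -1], [-1, 0, 2, -1, 0, 0], [0, 0, -1, 2, -1, 0], [0, 0, 0, -1, 2, 0], [0, -1, 0, 0, 0, 2]].
All simple roots have the same length, so the diagram is simply laced. The associated Dynkin diagram is a chain of 6 nodes with single edges (A_6), so the type is A_6 (the algebra sl(7)).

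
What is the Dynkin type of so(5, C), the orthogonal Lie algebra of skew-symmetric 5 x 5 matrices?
This is so(5) with 5 odd, which has dimension 5(5-1)/2 = 10 and rank (5-1)/2 = 2. In the classification of classical Lie algebras, the orthogonal algebra so(2n+1) in an odd number of variables has type B_n; here n = 2, so the Dynkin diagram is a chain of 2 nodes with a double edge at one end; the terminal node there is the unique short simple root (B_2). Hence the type is B_2.

type B_2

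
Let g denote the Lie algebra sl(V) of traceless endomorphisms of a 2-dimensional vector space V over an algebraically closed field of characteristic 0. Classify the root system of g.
This is sl(2), which has dimension 2^2 - 1 = 3 and rank 2 - 1 = 1 (a Cartan subalgebra is the diagonal traceless matrices). In the classification of classical Lie algebras, the special linear algebra sl(n+1) has type A_n; here n = 1, so the Dynkin diagram is a chain of 1 nodes with single edges (A_1). Hence the type is A_1.

A1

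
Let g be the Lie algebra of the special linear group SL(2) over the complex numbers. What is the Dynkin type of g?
type A_1

This is sl(2), which has dimension 2^2 - 1 = 3 and rank 2 - 1 = 1 (a Cartan subalgebra is the diagonal traceless matrices). In the classification of classical Lie algebras, the special linear algebra sl(n+1) has type A_n; here n = 1, so the Dynkin diagram is a chain of 1 nodes with single edges (A_1). Hence the type is A_1.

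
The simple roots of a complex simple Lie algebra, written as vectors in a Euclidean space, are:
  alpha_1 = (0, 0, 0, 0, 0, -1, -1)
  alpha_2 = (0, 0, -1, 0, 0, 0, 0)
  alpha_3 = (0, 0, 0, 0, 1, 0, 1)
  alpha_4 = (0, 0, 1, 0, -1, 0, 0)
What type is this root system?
type B_4

Compute the Cartan integers a_ij = 2(alpha_i, alpha_j)/(alpha_j, alpha_j); the resulting 4x4 Cartan matrix is
[[2, 0, -1, 0], [0, 2, 0, -1], [-1, 0, 2, -1], [0, -2, -1, 2]].
The roots have two lengths (squared-length ratio 2:1); the short ones are alpha_{2}. The associated Dynkin diagram is a chain of 4 nodes with a double edge at one end; the terminal node there is the unique short simple root (B_4), so the type is B_4 (the algebra so(9)).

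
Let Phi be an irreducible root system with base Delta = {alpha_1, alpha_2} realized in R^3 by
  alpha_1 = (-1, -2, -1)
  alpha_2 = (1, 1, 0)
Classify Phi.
type G_2

Compute the Cartan integers a_ij = 2(alpha_i, alpha_j)/(alpha_j, alpha_j); the resulting 2x2 Cartan matrix is
[[2, -3], [-1, 2]].
The roots have two lengths (squared-length ratio 3:1); the short ones are alpha_{2}. The associated Dynkin diagram is two nodes joined by a triple edge (G_2), so the type is G_2.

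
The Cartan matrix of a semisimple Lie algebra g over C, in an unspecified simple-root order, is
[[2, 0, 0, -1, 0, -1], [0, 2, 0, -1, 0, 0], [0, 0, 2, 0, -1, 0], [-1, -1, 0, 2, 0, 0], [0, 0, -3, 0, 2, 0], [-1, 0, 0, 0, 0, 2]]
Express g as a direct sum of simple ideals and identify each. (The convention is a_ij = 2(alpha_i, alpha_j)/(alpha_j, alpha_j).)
A_4 (sl(5)) + G_2

The diagram associated to this matrix has two connected components: the simple roots {alpha_1, alpha_2, alpha_4, alpha_6} form a chain of 4 nodes with single edges (A_4), and {alpha_3, alpha_5} form two nodes joined by a triple edge (G_2). A semisimple Lie algebra decomposes uniquely as the direct sum of simple ideals, one per connected component of its Dynkin diagram, so g ≅ A_4 ⊕ G_2 (dimension 24 + 14 = 38).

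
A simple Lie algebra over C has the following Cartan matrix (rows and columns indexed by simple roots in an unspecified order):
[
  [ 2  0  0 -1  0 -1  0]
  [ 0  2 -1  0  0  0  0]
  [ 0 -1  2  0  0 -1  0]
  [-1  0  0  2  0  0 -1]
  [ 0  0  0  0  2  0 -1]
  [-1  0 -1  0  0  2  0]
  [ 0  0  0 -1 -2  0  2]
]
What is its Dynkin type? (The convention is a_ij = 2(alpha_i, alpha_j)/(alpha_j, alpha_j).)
The matrix has rank 7 with 2's on the diagonal. Reading the off-diagonal entries as Dynkin edges (a single edge where a_ij = a_ji = -1; a double or triple edge where a_ij * a_ji = 2 or 3), the diagram is a chain of 7 nodes with a double edge at one end; the terminal node there is the unique short simple root (B_7). One simple-root ordering that puts it in standard form is (alpha_2, alpha_3, alpha_6, alpha_1, alpha_4, alpha_7, alpha_5). So the algebra is type B_7, i.e. so(15).

B_7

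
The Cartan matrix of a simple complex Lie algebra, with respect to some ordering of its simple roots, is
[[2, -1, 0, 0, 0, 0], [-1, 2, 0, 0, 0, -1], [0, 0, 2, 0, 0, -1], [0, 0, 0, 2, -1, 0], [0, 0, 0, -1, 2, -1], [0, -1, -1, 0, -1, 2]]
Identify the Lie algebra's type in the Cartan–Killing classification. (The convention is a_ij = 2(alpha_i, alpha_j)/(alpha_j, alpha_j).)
The matrix has rank 6 with 2's on the diagonal. Reading the off-diagonal entries as Dynkin edges (a single edge where a_ij = a_ji = -1; a double or triple edge where a_ij * a_ji = 2 or 3), the diagram is a chain of 5 nodes with one extra node attached to the third node from one end (E_6). One simple-root ordering that puts it in standard form is (alpha_4, alpha_3, alpha_5, alpha_6, alpha_2, alpha_1). So the algebra is type E_6.

E6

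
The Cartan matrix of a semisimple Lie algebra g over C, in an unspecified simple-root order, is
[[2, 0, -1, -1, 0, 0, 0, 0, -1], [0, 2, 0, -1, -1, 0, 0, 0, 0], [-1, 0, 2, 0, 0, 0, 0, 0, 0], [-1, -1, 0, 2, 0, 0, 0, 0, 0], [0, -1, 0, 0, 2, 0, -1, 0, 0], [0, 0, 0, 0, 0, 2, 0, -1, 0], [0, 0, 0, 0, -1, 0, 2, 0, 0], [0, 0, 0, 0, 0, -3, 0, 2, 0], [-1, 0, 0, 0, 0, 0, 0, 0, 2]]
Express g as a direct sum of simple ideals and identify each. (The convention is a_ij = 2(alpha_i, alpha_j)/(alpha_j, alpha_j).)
D_7 (so(14)) + G_2

The diagram associated to this matrix has two connected components: the simple roots {alpha_1, alpha_2, alpha_3, alpha_4, alpha_5, alpha_7, alpha_9} form a chain of 5 nodes with a fork of two nodes at one end (D_7), and {alpha_6, alpha_8} form two nodes joined by a triple edge (G_2). A semisimple Lie algebra decomposes uniquely as the direct sum of simple ideals, one per connected component of its Dynkin diagram, so g ≅ D_7 ⊕ G_2 (dimension 91 + 14 = 105).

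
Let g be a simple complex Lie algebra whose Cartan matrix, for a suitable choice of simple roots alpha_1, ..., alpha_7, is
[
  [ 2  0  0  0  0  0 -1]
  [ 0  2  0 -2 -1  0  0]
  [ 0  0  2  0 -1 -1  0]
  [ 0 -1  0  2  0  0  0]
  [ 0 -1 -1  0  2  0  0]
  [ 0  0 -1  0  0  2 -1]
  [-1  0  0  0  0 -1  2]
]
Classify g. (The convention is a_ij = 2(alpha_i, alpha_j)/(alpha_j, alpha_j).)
B_7

The matrix has rank 7 with 2's on the diagonal. Reading the off-diagonal entries as Dynkin edges (a single edge where a_ij = a_ji = -1; a double or triple edge where a_ij * a_ji = 2 or 3), the diagram is a chain of 7 nodes with a double edge at one end; the terminal node there is the unique short simple root (B_7). One simple-root ordering that puts it in standard form is (alpha_1, alpha_7, alpha_6, alpha_3, alpha_5, alpha_2, alpha_4). So the algebra is type B_7, i.e. so(15).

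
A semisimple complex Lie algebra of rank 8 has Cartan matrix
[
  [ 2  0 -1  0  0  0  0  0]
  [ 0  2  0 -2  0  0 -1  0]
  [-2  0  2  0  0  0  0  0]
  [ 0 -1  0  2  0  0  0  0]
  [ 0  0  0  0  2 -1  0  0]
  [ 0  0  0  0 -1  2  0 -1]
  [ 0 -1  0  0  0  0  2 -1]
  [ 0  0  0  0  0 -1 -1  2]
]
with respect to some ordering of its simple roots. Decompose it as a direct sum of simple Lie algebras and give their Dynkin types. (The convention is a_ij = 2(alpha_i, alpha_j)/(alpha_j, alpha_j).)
B_2 (so(5)) ⊕ B_6 (so(13))

The diagram associated to this matrix has two connected components: the simple roots {alpha_1, alpha_3} form a chain of 2 nodes with a double edge at one end; the terminal node there is the unique short simple root (B_2), and {alpha_2, alpha_4, alpha_5, alpha_6, alpha_7, alpha_8} form a chain of 6 nodes with a double edge at one end; the terminal node there is the unique short simple root (B_6). A semisimple Lie algebra decomposes uniquely as the direct sum of simple ideals, one per connected component of its Dynkin diagram, so g ≅ B_2 ⊕ B_6 (dimension 10 + 78 = 88).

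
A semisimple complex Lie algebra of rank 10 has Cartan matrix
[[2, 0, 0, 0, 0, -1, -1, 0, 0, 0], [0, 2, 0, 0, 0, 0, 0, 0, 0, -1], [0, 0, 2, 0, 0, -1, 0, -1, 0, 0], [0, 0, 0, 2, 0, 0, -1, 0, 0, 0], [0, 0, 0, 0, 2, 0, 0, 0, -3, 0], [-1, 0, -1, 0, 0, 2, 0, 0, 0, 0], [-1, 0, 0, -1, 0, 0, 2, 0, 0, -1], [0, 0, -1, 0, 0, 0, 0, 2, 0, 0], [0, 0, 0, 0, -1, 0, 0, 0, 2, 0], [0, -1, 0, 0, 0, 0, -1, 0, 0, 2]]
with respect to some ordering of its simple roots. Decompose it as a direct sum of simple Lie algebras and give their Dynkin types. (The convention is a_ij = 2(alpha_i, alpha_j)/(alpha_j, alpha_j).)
E_8 ⊕ G_2

The diagram associated to this matrix has two connected components: the simple roots {alpha_1, alpha_2, alpha_3, alpha_4, alpha_6, alpha_7, alpha_8, alpha_10} form a chain of 7 nodes with one extra node attached to the third node from one end (E_8), and {alpha_5, alpha_9} form two nodes joined by a triple edge (G_2). A semisimple Lie algebra decomposes uniquely as the direct sum of simple ideals, one per connected component of its Dynkin diagram, so g ≅ E_8 ⊕ G_2 (dimension 248 + 14 = 262).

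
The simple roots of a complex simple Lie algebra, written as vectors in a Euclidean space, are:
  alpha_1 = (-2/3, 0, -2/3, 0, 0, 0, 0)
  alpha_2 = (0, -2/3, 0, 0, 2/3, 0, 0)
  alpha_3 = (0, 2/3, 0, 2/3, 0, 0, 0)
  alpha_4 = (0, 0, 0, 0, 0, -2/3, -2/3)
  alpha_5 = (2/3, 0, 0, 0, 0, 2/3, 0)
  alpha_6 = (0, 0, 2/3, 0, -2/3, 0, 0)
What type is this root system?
type A_6

Compute the Cartan integers a_ij = 2(alpha_i, alpha_j)/(alpha_j, alpha_j); the resulting 6x6 Cartan matrix is
[[2, 0, 0, 0, -1, -1], [0, 2, -1, 0, 0, -1], [0, -1, 2, 0, 0, 0], [0, 0, 0, 2, -1, 0], [-1, 0, 0, -1, 2, 0], [-1, -1, 0, 0, 0, 2]].
All simple roots have the same length, so the diagram is simply laced. The associated Dynkin diagram is a chain of 6 nodes with single edges (A_6), so the type is A_6 (the algebra sl(7)).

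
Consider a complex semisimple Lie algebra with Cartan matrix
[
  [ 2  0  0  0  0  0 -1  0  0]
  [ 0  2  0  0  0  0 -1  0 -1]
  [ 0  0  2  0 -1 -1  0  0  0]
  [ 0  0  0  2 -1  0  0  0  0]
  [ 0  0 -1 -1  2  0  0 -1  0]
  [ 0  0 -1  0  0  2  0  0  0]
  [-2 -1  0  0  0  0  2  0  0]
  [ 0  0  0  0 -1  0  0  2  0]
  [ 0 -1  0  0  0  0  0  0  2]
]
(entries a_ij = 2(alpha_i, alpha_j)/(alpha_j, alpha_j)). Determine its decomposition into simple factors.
type B_4 ⊕ type D_5

The diagram associated to this matrix has two connected components: the simple roots {alpha_1, alpha_2, alpha_7, alpha_9} form a chain of 4 nodes with a double edge at one end; the terminal node there is the unique short simple root (B_4), and {alpha_3, alpha_4, alpha_5, alpha_6, alpha_8} form a chain of 3 nodes with a fork of two nodes at one end (D_5). A semisimple Lie algebra decomposes uniquely as the direct sum of simple ideals, one per connected component of its Dynkin diagram, so g ≅ B_4 ⊕ D_5 (dimension 36 + 45 = 81).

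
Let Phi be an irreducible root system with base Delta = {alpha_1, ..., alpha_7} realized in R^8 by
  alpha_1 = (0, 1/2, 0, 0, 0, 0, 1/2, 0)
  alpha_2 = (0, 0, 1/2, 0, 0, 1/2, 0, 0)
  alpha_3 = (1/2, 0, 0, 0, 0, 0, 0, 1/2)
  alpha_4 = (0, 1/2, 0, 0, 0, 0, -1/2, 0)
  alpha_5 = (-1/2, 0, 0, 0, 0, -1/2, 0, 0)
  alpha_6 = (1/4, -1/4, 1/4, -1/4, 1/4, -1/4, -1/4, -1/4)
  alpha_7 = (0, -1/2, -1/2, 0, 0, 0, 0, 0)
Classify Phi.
Compute the Cartan integers a_ij = 2(alpha_i, alpha_j)/(alpha_j, alpha_j); the resulting 7x7 Cartan matrix is
[[2, 0, 0, 0, 0, -1, -1], [0, 2, 0, 0, -1, 0, -1], [0, 0, 2, 0, -1, 0, 0], [0, 0, 0, 2, 0, 0, -1], [0, -1, -1, 0, 2, 0, 0], [-1, 0, 0, 0, 0, 2, 0], [-1, -1, 0, -1, 0, 0, 2]].
All simple roots have the same length, so the diagram is simply laced. The associated Dynkin diagram is a chain of 6 nodes with one extra node attached to the third node from one end (E_7), so the type is E_7.

type E_7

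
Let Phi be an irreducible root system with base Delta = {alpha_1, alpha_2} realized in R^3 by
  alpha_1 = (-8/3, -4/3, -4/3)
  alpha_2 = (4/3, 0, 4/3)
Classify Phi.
G_2

Compute the Cartan integers a_ij = 2(alpha_i, alpha_j)/(alpha_j, alpha_j); the resulting 2x2 Cartan matrix is
[[2, -3], [-1, 2]].
The roots have two lengths (squared-length ratio 3:1); the short ones are alpha_{2}. The associated Dynkin diagram is two nodes joined by a triple edge (G_2), so the type is G_2.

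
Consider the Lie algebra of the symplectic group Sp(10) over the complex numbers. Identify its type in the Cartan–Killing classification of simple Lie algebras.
This is sp(10), which has dimension 10(10+1)/2 = 55 and rank 10/2 = 5. In the classification of classical Lie algebras, the symplectic algebra sp(2n) has type C_n; here n = 5, so the Dynkin diagram is a chain of 5 nodes with a double edge at one end; the terminal node there is the unique long simple root (C_5). Hence the type is C_5.

type C_5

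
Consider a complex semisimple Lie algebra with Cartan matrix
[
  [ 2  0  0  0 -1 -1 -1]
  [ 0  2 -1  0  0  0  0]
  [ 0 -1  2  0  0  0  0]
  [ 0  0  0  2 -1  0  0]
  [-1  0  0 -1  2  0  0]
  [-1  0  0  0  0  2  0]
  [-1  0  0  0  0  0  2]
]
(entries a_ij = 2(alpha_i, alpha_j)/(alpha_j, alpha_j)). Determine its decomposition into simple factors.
type A_2 + type D_5

The diagram associated to this matrix has two connected components: the simple roots {alpha_2, alpha_3} form a chain of 2 nodes with single edges (A_2), and {alpha_1, alpha_4, alpha_5, alpha_6, alpha_7} form a chain of 3 nodes with a fork of two nodes at one end (D_5). A semisimple Lie algebra decomposes uniquely as the direct sum of simple ideals, one per connected component of its Dynkin diagram, so g ≅ A_2 ⊕ D_5 (dimension 8 + 45 = 53).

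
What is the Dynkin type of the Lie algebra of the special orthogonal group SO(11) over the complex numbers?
This is so(11) with 11 odd, which has dimension 11(11-1)/2 = 55 and rank (11-1)/2 = 5. In the classification of classical Lie algebras, the orthogonal algebra so(2n+1) in an odd number of variables has type B_n; here n = 5, so the Dynkin diagram is a chain of 5 nodes with a double edge at one end; the terminal node there is the unique short simple root (B_5). Hence the type is B_5.

B5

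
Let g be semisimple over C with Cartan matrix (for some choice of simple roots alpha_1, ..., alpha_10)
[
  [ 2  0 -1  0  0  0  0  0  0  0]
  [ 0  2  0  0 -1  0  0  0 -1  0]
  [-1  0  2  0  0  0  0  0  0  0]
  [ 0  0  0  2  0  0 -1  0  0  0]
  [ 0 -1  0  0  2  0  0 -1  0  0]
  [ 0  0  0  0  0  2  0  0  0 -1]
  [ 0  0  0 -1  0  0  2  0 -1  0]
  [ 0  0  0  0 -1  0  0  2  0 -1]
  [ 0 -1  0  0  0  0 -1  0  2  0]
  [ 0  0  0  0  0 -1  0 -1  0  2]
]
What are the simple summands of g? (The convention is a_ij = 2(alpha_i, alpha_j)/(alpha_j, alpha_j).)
A_2 (sl(3)) + A_8 (sl(9))

The diagram associated to this matrix has two connected components: the simple roots {alpha_1, alpha_3} form a chain of 2 nodes with single edges (A_2), and {alpha_2, alpha_4, alpha_5, alpha_6, alpha_7, alpha_8, alpha_9, alpha_10} form a chain of 8 nodes with single edges (A_8). A semisimple Lie algebra decomposes uniquely as the direct sum of simple ideals, one per connected component of its Dynkin diagram, so g ≅ A_2 ⊕ A_8 (dimension 8 + 80 = 88).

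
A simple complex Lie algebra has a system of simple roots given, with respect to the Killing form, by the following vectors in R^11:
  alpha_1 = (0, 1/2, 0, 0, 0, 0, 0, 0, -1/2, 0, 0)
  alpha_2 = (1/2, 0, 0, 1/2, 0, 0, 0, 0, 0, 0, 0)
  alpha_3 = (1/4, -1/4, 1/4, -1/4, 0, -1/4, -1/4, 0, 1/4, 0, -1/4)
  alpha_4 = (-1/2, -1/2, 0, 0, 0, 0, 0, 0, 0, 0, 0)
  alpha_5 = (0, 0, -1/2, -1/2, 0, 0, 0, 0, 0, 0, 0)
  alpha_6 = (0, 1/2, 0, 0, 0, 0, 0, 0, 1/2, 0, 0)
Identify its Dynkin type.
Compute the Cartan integers a_ij = 2(alpha_i, alpha_j)/(alpha_j, alpha_j); the resulting 6x6 Cartan matrix is
[[2, 0, -1, -1, 0, 0], [0, 2, 0, -1, -1, 0], [-1, 0, 2, 0, 0, 0], [-1, -1, 0, 2, 0, -1], [0, -1, 0, 0, 2, 0], [0, 0, 0, -1, 0, 2]].
All simple roots have the same length, so the diagram is simply laced. The associated Dynkin diagram is a chain of 5 nodes with one extra node attached to the third node from one end (E_6), so the type is E_6.

type E_6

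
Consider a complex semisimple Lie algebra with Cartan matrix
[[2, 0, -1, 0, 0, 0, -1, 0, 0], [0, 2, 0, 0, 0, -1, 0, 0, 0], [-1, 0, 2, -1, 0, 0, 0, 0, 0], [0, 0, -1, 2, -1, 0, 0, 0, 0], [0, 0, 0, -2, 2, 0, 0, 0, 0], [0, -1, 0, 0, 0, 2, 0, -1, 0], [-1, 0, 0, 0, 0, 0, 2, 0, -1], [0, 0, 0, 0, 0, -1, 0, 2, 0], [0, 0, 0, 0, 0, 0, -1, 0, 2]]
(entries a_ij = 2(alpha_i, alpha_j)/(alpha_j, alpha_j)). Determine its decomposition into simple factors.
The diagram associated to this matrix has two connected components: the simple roots {alpha_2, alpha_6, alpha_8} form a chain of 3 nodes with single edges (A_3), and {alpha_1, alpha_3, alpha_4, alpha_5, alpha_7, alpha_9} form a chain of 6 nodes with a double edge at one end; the terminal node there is the unique long simple root (C_6). A semisimple Lie algebra decomposes uniquely as the direct sum of simple ideals, one per connected component of its Dynkin diagram, so g ≅ A_3 ⊕ C_6 (dimension 15 + 78 = 93).

A_3 (sl(4)) + C_6 (sp(12))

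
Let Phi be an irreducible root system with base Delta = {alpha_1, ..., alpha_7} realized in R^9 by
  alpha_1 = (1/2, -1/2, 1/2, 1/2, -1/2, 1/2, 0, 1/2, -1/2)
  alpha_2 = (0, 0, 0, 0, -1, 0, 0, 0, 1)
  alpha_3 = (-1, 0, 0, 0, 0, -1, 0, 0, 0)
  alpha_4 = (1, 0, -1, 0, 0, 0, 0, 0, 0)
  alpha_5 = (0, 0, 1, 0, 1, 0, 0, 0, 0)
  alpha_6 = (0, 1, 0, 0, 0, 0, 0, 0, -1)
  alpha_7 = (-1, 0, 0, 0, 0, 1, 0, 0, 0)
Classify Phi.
Compute the Cartan integers a_ij = 2(alpha_i, alpha_j)/(alpha_j, alpha_j); the resulting 7x7 Cartan matrix is
[[2, 0, -1, 0, 0, 0, 0], [0, 2, 0, 0, -1, -1, 0], [-1, 0, 2, -1, 0, 0, 0], [0, 0, -1, 2, -1, 0, -1], [0, -1, 0, -1, 2, 0, 0], [0, -1, 0, 0, 0, 2, 0], [0, 0, 0, -1, 0, 0, 2]].
All simple roots have the same length, so the diagram is simply laced. The associated Dynkin diagram is a chain of 6 nodes with one extra node attached to the third node from one end (E_7), so the type is E_7.

E7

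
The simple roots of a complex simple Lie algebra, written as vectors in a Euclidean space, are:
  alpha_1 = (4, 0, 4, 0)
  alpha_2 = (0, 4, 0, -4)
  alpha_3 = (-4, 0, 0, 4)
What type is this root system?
A_3 (sl(4))

Compute the Cartan integers a_ij = 2(alpha_i, alpha_j)/(alpha_j, alpha_j); the resulting 3x3 Cartan matrix is
[[2, 0, -1], [0, 2, -1], [-1, -1, 2]].
All simple roots have the same length, so the diagram is simply laced. The associated Dynkin diagram is a chain of 3 nodes with single edges (A_3), so the type is A_3 (the algebra sl(4)).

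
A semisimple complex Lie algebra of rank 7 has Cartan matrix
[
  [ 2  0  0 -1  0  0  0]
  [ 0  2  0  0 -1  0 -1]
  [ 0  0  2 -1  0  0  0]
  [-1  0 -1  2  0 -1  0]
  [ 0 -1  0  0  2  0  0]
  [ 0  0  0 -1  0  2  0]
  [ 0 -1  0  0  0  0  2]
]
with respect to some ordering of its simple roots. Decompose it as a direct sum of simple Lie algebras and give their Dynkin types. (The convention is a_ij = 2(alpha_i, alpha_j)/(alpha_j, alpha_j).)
The diagram associated to this matrix has two connected components: the simple roots {alpha_2, alpha_5, alpha_7} form a chain of 3 nodes with single edges (A_3), and {alpha_1, alpha_3, alpha_4, alpha_6} form a chain of 2 nodes with a fork of two nodes at one end (D_4). A semisimple Lie algebra decomposes uniquely as the direct sum of simple ideals, one per connected component of its Dynkin diagram, so g ≅ A_3 ⊕ D_4 (dimension 15 + 28 = 43).

type A_3 ⊕ type D_4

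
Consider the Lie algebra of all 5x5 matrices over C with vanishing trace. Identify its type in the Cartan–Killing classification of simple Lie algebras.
This is sl(5), which has dimension 5^2 - 1 = 24 and rank 5 - 1 = 4 (a Cartan subalgebra is the diagonal traceless matrices). In the classification of classical Lie algebras, the special linear algebra sl(n+1) has type A_n; here n = 4, so the Dynkin diagram is a chain of 4 nodes with single edges (A_4). Hence the type is A_4.

type A_4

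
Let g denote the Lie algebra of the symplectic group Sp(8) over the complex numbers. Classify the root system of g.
type C_4

This is sp(8), which has dimension 8(8+1)/2 = 36 and rank 8/2 = 4. In the classification of classical Lie algebras, the symplectic algebra sp(2n) has type C_n; here n = 4, so the Dynkin diagram is a chain of 4 nodes with a double edge at one end; the terminal node there is the unique long simple root (C_4). Hence the type is C_4.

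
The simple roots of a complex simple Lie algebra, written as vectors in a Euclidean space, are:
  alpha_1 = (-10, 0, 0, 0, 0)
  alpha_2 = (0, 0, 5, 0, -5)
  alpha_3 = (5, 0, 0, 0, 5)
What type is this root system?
C3

Compute the Cartan integers a_ij = 2(alpha_i, alpha_j)/(alpha_j, alpha_j); the resulting 3x3 Cartan matrix is
[[2, 0, -2], [0, 2, -1], [-1, -1, 2]].
The roots have two lengths (squared-length ratio 2:1); the short ones are alpha_{2,3}. The associated Dynkin diagram is a chain of 3 nodes with a double edge at one end; the terminal node there is the unique long simple root (C_3), so the type is C_3 (the algebra sp(6)).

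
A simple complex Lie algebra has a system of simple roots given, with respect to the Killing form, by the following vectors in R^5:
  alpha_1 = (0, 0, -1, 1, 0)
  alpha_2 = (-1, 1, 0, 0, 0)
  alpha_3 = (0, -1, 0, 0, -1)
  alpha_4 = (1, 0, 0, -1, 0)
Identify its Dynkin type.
Compute the Cartan integers a_ij = 2(alpha_i, alpha_j)/(alpha_j, alpha_j); the resulting 4x4 Cartan matrix is
[[2, 0, 0, -1], [0, 2, -1, -1], [0, -1, 2, 0], [-1, -1, 0, 2]].
All simple roots have the same length, so the diagram is simply laced. The associated Dynkin diagram is a chain of 4 nodes with single edges (A_4), so the type is A_4 (the algebra sl(5)).

A4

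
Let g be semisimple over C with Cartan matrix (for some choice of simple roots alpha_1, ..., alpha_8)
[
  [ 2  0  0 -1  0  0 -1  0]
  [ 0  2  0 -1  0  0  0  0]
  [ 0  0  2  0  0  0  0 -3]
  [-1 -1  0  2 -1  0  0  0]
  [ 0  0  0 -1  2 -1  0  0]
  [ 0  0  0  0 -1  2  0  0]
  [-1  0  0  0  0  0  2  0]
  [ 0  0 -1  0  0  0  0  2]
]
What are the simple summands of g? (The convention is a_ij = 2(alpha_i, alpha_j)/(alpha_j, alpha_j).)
type E_6 ⊕ type G_2

The diagram associated to this matrix has two connected components: the simple roots {alpha_1, alpha_2, alpha_4, alpha_5, alpha_6, alpha_7} form a chain of 5 nodes with one extra node attached to the third node from one end (E_6), and {alpha_3, alpha_8} form two nodes joined by a triple edge (G_2). A semisimple Lie algebra decomposes uniquely as the direct sum of simple ideals, one per connected component of its Dynkin diagram, so g ≅ E_6 ⊕ G_2 (dimension 78 + 14 = 92).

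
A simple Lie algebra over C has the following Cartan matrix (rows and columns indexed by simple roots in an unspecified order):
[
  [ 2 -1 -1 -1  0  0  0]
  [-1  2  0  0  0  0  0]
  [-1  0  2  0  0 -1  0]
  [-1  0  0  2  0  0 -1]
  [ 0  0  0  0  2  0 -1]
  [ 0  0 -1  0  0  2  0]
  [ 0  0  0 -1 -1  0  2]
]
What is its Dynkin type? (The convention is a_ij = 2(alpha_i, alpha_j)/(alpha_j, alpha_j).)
E7

The matrix has rank 7 with 2's on the diagonal. Reading the off-diagonal entries as Dynkin edges (a single edge where a_ij = a_ji = -1; a double or triple edge where a_ij * a_ji = 2 or 3), the diagram is a chain of 6 nodes with one extra node attached to the third node from one end (E_7). One simple-root ordering that puts it in standard form is (alpha_6, alpha_2, alpha_3, alpha_1, alpha_4, alpha_7, alpha_5). So the algebra is type E_7.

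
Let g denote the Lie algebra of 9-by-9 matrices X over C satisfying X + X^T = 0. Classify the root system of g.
B_4 (so(9))

This is so(9) with 9 odd, which has dimension 9(9-1)/2 = 36 and rank (9-1)/2 = 4. In the classification of classical Lie algebras, the orthogonal algebra so(2n+1) in an odd number of variables has type B_n; here n = 4, so the Dynkin diagram is a chain of 4 nodes with a double edge at one end; the terminal node there is the unique short simple root (B_4). Hence the type is B_4.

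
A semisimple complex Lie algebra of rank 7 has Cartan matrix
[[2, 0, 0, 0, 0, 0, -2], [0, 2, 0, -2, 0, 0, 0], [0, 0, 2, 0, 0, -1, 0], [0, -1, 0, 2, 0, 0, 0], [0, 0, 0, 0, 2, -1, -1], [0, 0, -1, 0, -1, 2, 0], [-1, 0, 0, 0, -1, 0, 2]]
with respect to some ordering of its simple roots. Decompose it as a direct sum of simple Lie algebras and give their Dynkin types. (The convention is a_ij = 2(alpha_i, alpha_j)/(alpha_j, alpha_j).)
The diagram associated to this matrix has two connected components: the simple roots {alpha_2, alpha_4} form a chain of 2 nodes with a double edge at one end; the terminal node there is the unique short simple root (B_2), and {alpha_1, alpha_3, alpha_5, alpha_6, alpha_7} form a chain of 5 nodes with a double edge at one end; the terminal node there is the unique long simple root (C_5). A semisimple Lie algebra decomposes uniquely as the direct sum of simple ideals, one per connected component of its Dynkin diagram, so g ≅ B_2 ⊕ C_5 (dimension 10 + 55 = 65).

B_2 + C_5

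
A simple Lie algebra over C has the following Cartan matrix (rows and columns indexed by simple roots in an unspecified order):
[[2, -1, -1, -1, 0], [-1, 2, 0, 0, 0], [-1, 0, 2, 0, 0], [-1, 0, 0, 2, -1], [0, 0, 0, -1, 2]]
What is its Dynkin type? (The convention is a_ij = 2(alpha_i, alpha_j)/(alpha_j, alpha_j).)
D_5

The matrix has rank 5 with 2's on the diagonal. Reading the off-diagonal entries as Dynkin edges (a single edge where a_ij = a_ji = -1; a double or triple edge where a_ij * a_ji = 2 or 3), the diagram is a chain of 3 nodes with a fork of two nodes at one end (D_5). One simple-root ordering that puts it in standard form is (alpha_5, alpha_4, alpha_1, alpha_3, alpha_2). So the algebra is type D_5, i.e. so(10).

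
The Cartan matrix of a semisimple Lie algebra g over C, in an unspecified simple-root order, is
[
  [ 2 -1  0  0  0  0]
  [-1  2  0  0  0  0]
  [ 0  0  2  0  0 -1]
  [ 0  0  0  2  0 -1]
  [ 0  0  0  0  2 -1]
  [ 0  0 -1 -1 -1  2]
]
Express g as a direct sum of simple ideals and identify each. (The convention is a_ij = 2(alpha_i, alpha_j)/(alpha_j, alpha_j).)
The diagram associated to this matrix has two connected components: the simple roots {alpha_1, alpha_2} form a chain of 2 nodes with single edges (A_2), and {alpha_3, alpha_4, alpha_5, alpha_6} form a chain of 2 nodes with a fork of two nodes at one end (D_4). A semisimple Lie algebra decomposes uniquely as the direct sum of simple ideals, one per connected component of its Dynkin diagram, so g ≅ A_2 ⊕ D_4 (dimension 8 + 28 = 36).

A_2 + D_4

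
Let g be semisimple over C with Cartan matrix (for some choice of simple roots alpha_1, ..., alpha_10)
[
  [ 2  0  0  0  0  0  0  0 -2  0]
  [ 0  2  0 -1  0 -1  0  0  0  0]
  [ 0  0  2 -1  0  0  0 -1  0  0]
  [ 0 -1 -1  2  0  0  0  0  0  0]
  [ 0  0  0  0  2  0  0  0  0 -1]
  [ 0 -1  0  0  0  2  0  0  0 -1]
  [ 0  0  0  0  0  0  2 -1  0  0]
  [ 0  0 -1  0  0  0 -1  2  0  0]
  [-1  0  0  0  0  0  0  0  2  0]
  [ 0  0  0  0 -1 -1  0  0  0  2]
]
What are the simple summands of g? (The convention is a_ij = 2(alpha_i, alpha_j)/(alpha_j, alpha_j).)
The diagram associated to this matrix has two connected components: the simple roots {alpha_2, alpha_3, alpha_4, alpha_5, alpha_6, alpha_7, alpha_8, alpha_10} form a chain of 8 nodes with single edges (A_8), and {alpha_1, alpha_9} form a chain of 2 nodes with a double edge at one end; the terminal node there is the unique short simple root (B_2). A semisimple Lie algebra decomposes uniquely as the direct sum of simple ideals, one per connected component of its Dynkin diagram, so g ≅ A_8 ⊕ B_2 (dimension 80 + 10 = 90).

A_8 ⊕ B_2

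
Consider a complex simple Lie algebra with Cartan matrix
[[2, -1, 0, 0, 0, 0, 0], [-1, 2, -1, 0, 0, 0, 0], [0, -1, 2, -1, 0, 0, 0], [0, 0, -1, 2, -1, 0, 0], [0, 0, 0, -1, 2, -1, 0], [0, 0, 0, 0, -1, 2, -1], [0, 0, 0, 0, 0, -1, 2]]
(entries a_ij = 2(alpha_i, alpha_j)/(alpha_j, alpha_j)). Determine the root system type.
A_7 (sl(8))

The matrix has rank 7 with 2's on the diagonal. Reading the off-diagonal entries as Dynkin edges (a single edge where a_ij = a_ji = -1; a double or triple edge where a_ij * a_ji = 2 or 3), the diagram is a chain of 7 nodes with single edges (A_7). One simple-root ordering that puts it in standard form is (alpha_1, alpha_2, alpha_3, alpha_4, alpha_5, alpha_6, alpha_7). So the algebra is type A_7, i.e. sl(8).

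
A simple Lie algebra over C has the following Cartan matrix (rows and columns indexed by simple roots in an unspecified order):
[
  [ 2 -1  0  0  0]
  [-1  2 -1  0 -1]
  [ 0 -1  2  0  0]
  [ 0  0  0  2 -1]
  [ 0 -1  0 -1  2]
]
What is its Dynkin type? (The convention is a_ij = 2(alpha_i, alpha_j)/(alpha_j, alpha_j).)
The matrix has rank 5 with 2's on the diagonal. Reading the off-diagonal entries as Dynkin edges (a single edge where a_ij = a_ji = -1; a double or triple edge where a_ij * a_ji = 2 or 3), the diagram is a chain of 3 nodes with a fork of two nodes at one end (D_5). One simple-root ordering that puts it in standard form is (alpha_4, alpha_5, alpha_2, alpha_3, alpha_1). So the algebra is type D_5, i.e. so(10).

type D_5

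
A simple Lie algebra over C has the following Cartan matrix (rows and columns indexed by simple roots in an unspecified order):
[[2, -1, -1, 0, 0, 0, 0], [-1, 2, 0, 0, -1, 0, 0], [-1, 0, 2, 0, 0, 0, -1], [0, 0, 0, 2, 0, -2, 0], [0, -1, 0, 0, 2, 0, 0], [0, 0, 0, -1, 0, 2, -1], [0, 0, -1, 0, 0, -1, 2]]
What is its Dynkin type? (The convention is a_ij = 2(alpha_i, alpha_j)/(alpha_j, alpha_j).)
The matrix has rank 7 with 2's on the diagonal. Reading the off-diagonal entries as Dynkin edges (a single edge where a_ij = a_ji = -1; a double or triple edge where a_ij * a_ji = 2 or 3), the diagram is a chain of 7 nodes with a double edge at one end; the terminal node there is the unique long simple root (C_7). One simple-root ordering that puts it in standard form is (alpha_5, alpha_2, alpha_1, alpha_3, alpha_7, alpha_6, alpha_4). So the algebra is type C_7, i.e. sp(14).

C7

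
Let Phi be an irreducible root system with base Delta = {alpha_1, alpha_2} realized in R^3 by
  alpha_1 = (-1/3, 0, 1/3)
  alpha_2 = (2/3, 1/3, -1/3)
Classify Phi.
Compute the Cartan integers a_ij = 2(alpha_i, alpha_j)/(alpha_j, alpha_j); the resulting 2x2 Cartan matrix is
[[2, -1], [-3, 2]].
The roots have two lengths (squared-length ratio 3:1); the short ones are alpha_{1}. The associated Dynkin diagram is two nodes joined by a triple edge (G_2), so the type is G_2.

G2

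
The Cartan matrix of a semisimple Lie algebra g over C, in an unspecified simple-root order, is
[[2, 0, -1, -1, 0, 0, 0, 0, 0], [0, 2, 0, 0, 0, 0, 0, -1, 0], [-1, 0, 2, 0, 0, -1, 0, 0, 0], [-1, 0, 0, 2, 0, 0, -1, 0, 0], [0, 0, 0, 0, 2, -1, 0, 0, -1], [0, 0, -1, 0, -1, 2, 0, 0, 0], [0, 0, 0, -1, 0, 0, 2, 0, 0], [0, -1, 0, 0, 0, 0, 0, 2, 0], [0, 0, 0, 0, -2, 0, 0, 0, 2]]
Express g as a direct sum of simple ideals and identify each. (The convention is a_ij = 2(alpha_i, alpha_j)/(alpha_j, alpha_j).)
The diagram associated to this matrix has two connected components: the simple roots {alpha_2, alpha_8} form a chain of 2 nodes with single edges (A_2), and {alpha_1, alpha_3, alpha_4, alpha_5, alpha_6, alpha_7, alpha_9} form a chain of 7 nodes with a double edge at one end; the terminal node there is the unique long simple root (C_7). A semisimple Lie algebra decomposes uniquely as the direct sum of simple ideals, one per connected component of its Dynkin diagram, so g ≅ A_2 ⊕ C_7 (dimension 8 + 105 = 113).

type A_2 ⊕ type C_7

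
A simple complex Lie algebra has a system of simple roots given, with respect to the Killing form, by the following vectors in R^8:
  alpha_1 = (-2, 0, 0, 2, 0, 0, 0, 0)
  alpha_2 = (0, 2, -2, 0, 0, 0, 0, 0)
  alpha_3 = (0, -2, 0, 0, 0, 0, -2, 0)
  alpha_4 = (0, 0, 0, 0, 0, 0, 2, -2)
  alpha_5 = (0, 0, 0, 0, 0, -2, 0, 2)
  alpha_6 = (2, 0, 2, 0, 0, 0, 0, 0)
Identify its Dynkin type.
type A_6

Compute the Cartan integers a_ij = 2(alpha_i, alpha_j)/(alpha_j, alpha_j); the resulting 6x6 Cartan matrix is
[[2, 0, 0, 0, 0, -1], [0, 2, -1, 0, 0, -1], [0, -1, 2, -1, 0, 0], [0, 0, -1, 2, -1, 0], [0, 0, 0, -1, 2, 0], [-1, -1, 0, 0, 0, 2]].
All simple roots have the same length, so the diagram is simply laced. The associated Dynkin diagram is a chain of 6 nodes with single edges (A_6), so the type is A_6 (the algebra sl(7)).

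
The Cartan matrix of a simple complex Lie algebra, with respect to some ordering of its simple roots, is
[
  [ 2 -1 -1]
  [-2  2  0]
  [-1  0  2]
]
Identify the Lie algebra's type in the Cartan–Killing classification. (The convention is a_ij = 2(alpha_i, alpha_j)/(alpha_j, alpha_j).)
The matrix has rank 3 with 2's on the diagonal. Reading the off-diagonal entries as Dynkin edges (a single edge where a_ij = a_ji = -1; a double or triple edge where a_ij * a_ji = 2 or 3), the diagram is a chain of 3 nodes with a double edge at one end; the terminal node there is the unique long simple root (C_3). One simple-root ordering that puts it in standard form is (alpha_3, alpha_1, alpha_2). So the algebra is type C_3, i.e. sp(6).

type C_3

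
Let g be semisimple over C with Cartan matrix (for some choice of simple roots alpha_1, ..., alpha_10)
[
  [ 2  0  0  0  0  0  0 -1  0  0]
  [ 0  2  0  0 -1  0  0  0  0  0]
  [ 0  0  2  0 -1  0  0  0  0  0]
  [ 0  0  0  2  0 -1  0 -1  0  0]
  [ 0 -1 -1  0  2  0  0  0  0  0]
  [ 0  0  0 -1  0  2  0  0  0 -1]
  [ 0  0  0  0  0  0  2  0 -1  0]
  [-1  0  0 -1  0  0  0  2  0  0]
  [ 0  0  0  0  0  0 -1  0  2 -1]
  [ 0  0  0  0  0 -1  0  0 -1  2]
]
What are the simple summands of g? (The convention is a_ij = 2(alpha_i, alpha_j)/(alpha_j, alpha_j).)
A_3 (sl(4)) + A_7 (sl(8))

The diagram associated to this matrix has two connected components: the simple roots {alpha_2, alpha_3, alpha_5} form a chain of 3 nodes with single edges (A_3), and {alpha_1, alpha_4, alpha_6, alpha_7, alpha_8, alpha_9, alpha_10} form a chain of 7 nodes with single edges (A_7). A semisimple Lie algebra decomposes uniquely as the direct sum of simple ideals, one per connected component of its Dynkin diagram, so g ≅ A_3 ⊕ A_7 (dimension 15 + 63 = 78).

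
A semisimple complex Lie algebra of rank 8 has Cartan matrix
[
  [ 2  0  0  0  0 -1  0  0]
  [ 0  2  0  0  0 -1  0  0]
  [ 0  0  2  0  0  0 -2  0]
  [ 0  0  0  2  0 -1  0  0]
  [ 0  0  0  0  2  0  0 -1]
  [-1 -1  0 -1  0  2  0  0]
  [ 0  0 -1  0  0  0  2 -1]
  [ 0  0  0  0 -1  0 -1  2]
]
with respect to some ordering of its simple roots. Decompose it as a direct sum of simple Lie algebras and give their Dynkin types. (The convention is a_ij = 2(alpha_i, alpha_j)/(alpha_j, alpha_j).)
C4 + D4

The diagram associated to this matrix has two connected components: the simple roots {alpha_3, alpha_5, alpha_7, alpha_8} form a chain of 4 nodes with a double edge at one end; the terminal node there is the unique long simple root (C_4), and {alpha_1, alpha_2, alpha_4, alpha_6} form a chain of 2 nodes with a fork of two nodes at one end (D_4). A semisimple Lie algebra decomposes uniquely as the direct sum of simple ideals, one per connected component of its Dynkin diagram, so g ≅ C_4 ⊕ D_4 (dimension 36 + 28 = 64).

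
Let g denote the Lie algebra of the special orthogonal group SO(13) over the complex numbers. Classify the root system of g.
This is so(13) with 13 odd, which has dimension 13(13-1)/2 = 78 and rank (13-1)/2 = 6. In the classification of classical Lie algebras, the orthogonal algebra so(2n+1) in an odd number of variables has type B_n; here n = 6, so the Dynkin diagram is a chain of 6 nodes with a double edge at one end; the terminal node there is the unique short simple root (B_6). Hence the type is B_6.

B_6 (so(13))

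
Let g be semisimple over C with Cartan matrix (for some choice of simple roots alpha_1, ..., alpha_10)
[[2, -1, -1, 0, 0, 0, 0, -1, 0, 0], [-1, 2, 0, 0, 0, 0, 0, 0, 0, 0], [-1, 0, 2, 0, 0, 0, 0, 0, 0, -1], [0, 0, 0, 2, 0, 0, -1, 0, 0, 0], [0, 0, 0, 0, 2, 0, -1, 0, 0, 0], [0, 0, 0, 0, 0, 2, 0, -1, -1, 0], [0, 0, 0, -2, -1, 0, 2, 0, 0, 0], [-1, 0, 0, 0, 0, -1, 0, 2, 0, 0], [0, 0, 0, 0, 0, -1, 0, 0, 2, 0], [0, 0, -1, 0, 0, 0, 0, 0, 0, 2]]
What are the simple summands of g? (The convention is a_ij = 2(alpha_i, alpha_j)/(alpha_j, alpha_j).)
B_3 ⊕ E_7

The diagram associated to this matrix has two connected components: the simple roots {alpha_4, alpha_5, alpha_7} form a chain of 3 nodes with a double edge at one end; the terminal node there is the unique short simple root (B_3), and {alpha_1, alpha_2, alpha_3, alpha_6, alpha_8, alpha_9, alpha_10} form a chain of 6 nodes with one extra node attached to the third node from one end (E_7). A semisimple Lie algebra decomposes uniquely as the direct sum of simple ideals, one per connected component of its Dynkin diagram, so g ≅ B_3 ⊕ E_7 (dimension 21 + 133 = 154).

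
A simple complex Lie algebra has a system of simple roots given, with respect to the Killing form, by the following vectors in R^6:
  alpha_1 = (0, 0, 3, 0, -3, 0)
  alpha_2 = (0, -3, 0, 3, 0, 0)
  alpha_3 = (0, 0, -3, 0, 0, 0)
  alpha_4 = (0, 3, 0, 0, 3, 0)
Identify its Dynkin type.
Compute the Cartan integers a_ij = 2(alpha_i, alpha_j)/(alpha_j, alpha_j); the resulting 4x4 Cartan matrix is
[[2, 0, -2, -1], [0, 2, 0, -1], [-1, 0, 2, 0], [-1, -1, 0, 2]].
The roots have two lengths (squared-length ratio 2:1); the short ones are alpha_{3}. The associated Dynkin diagram is a chain of 4 nodes with a double edge at one end; the terminal node there is the unique short simple root (B_4), so the type is B_4 (the algebra so(9)).

B4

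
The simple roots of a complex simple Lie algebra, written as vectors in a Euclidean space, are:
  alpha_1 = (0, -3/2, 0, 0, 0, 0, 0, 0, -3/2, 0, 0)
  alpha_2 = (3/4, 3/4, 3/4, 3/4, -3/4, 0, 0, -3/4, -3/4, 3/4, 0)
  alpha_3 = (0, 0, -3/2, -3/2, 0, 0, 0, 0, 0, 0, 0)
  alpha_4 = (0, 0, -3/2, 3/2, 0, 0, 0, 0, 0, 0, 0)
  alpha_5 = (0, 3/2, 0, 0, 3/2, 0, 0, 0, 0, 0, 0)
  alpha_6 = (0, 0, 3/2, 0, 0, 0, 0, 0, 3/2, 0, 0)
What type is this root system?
Compute the Cartan integers a_ij = 2(alpha_i, alpha_j)/(alpha_j, alpha_j); the resulting 6x6 Cartan matrix is
[[2, 0, 0, 0, -1, -1], [0, 2, -1, 0, 0, 0], [0, -1, 2, 0, 0, -1], [0, 0, 0, 2, 0, -1], [-1, 0, 0, 0, 2, 0], [-1, 0, -1, -1, 0, 2]].
All simple roots have the same length, so the diagram is simply laced. The associated Dynkin diagram is a chain of 5 nodes with one extra node attached to the third node from one end (E_6), so the type is E_6.

type E_6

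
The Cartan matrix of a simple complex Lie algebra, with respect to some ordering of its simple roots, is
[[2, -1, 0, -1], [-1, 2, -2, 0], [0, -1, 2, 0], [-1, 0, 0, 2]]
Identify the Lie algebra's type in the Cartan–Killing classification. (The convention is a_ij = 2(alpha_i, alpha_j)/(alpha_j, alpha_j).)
The matrix has rank 4 with 2's on the diagonal. Reading the off-diagonal entries as Dynkin edges (a single edge where a_ij = a_ji = -1; a double or triple edge where a_ij * a_ji = 2 or 3), the diagram is a chain of 4 nodes with a double edge at one end; the terminal node there is the unique short simple root (B_4). One simple-root ordering that puts it in standard form is (alpha_4, alpha_1, alpha_2, alpha_3). So the algebra is type B_4, i.e. so(9).

B_4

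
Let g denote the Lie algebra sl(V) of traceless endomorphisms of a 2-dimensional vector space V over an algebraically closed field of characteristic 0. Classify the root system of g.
A_1

This is sl(2), which has dimension 2^2 - 1 = 3 and rank 2 - 1 = 1 (a Cartan subalgebra is the diagonal traceless matrices). In the classification of classical Lie algebras, the special linear algebra sl(n+1) has type A_n; here n = 1, so the Dynkin diagram is a chain of 1 nodes with single edges (A_1). Hence the type is A_1.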